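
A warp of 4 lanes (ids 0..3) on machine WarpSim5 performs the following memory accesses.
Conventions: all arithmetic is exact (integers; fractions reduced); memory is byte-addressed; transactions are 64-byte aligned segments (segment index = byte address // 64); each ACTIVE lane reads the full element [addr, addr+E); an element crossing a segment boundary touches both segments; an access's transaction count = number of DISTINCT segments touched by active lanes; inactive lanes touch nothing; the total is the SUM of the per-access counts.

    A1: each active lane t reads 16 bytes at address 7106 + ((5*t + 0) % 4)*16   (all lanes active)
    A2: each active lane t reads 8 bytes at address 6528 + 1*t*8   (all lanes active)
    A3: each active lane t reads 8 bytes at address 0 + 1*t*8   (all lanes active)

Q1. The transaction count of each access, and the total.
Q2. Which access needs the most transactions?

A1: 2 transactions
A2: 1 transaction
A3: 1 transaction

Answer: 2,1,1; total 4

Answer: A1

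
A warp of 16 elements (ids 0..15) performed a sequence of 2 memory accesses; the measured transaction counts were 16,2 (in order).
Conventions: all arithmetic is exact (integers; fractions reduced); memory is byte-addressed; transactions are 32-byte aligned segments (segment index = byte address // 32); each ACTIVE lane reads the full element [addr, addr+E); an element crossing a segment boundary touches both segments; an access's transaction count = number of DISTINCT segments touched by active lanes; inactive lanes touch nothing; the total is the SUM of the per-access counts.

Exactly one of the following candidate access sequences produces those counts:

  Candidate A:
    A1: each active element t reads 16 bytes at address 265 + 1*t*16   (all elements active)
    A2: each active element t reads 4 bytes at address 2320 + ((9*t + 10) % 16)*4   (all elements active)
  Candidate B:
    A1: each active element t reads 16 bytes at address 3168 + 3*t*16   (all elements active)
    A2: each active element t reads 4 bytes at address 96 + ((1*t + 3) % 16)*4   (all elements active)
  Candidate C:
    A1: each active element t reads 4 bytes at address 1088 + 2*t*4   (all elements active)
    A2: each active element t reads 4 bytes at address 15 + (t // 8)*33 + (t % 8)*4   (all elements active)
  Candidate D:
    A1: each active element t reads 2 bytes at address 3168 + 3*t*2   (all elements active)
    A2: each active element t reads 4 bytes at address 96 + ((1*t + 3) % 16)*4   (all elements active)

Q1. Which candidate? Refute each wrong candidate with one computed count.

A: A1 gives 9 transactions, not 16
C: A1 gives 4 transactions, not 16
D: A1 gives 3 transactions, not 16
B: all counts match (16,2)

Answer: B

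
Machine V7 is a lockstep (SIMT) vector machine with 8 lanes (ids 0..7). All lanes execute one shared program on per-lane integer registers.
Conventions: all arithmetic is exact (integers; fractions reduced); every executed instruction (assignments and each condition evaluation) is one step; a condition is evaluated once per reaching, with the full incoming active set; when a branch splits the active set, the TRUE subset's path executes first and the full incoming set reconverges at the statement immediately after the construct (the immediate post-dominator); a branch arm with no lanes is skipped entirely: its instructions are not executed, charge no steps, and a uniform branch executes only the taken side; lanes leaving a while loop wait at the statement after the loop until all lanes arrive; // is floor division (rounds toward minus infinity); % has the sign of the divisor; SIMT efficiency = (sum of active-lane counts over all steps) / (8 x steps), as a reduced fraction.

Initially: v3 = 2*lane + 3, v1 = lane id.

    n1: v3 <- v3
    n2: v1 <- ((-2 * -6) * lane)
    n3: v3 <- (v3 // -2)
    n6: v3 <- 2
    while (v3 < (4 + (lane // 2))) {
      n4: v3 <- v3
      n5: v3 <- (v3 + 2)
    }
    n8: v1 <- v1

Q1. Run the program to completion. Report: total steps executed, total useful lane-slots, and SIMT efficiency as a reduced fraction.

Answer: 15 steps, 96 useful, 4/5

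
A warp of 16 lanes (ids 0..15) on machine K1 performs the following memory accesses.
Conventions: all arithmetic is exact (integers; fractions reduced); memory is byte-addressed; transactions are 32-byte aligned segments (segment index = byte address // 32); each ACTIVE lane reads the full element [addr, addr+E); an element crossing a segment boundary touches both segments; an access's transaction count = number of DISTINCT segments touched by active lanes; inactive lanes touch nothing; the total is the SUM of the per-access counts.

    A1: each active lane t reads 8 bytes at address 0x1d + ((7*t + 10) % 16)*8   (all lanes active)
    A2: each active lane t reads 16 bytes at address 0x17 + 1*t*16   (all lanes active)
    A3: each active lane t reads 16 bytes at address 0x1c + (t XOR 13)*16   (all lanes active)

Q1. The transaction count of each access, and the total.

A1: 5 transactions
A2: 9 transactions
A3: 9 transactions

Answer: 5,9,9; total 23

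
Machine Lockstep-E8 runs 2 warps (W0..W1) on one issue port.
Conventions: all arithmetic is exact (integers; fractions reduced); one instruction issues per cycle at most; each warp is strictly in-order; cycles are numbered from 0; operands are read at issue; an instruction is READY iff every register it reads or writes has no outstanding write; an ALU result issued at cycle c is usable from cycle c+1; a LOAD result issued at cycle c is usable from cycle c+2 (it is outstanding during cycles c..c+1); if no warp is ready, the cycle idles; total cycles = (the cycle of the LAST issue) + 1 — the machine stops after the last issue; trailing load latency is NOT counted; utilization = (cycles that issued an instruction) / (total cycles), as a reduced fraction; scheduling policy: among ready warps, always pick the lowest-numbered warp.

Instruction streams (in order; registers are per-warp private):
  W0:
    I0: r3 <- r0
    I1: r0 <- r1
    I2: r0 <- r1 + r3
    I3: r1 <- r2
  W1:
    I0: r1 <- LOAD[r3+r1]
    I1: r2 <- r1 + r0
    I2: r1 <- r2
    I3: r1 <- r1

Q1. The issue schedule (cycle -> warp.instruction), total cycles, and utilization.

cycle 0: W0.I0
cycle 1: W0.I1
cycle 2: W0.I2
cycle 3: W0.I3
cycle 4: W1.I0
cycle 5: idle
cycle 6: W1.I1
cycle 7: W1.I2
cycle 8: W1.I3

Answer: 9 cycles, utilization 8/9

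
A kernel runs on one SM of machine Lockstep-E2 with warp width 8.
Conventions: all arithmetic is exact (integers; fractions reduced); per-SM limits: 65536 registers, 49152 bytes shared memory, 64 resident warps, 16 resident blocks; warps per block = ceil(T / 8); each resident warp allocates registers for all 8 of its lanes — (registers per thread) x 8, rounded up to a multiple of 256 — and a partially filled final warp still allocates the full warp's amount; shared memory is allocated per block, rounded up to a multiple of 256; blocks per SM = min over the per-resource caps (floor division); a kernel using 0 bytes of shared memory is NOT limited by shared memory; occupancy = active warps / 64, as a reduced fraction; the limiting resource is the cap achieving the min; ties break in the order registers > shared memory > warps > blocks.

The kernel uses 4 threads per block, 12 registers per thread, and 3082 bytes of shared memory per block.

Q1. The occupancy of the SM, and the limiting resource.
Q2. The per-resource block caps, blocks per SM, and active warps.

Answer: occupancy 7/32, limited by shared memory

registers: 256 blocks
shared memory: 14 blocks
warps: 64 blocks
blocks: 16 blocks

Answer: 14 blocks, 14 active warps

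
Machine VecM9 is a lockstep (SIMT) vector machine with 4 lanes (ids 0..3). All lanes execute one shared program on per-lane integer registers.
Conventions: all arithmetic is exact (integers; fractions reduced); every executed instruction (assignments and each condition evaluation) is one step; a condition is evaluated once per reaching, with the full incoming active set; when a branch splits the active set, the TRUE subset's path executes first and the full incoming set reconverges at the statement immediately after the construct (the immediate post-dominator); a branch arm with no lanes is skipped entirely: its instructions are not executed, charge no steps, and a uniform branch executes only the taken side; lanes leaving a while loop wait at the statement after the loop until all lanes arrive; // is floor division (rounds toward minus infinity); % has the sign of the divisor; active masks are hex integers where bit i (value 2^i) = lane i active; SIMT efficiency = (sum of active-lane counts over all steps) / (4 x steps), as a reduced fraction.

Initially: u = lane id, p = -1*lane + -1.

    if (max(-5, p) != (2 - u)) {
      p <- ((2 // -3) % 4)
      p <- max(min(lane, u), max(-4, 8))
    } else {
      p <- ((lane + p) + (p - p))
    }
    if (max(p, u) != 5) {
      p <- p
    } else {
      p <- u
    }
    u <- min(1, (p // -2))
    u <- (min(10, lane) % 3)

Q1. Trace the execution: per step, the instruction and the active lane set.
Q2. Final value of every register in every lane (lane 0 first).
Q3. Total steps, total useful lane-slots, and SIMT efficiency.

step 0: eval (max(-5, p) != (2 - u)) 0xf
step 1: p <- ((2 // -3) % 4)         0xf
step 2: p <- max(min(lane, u), max(-4, 8)) 0xf
step 3: eval (max(p, u) != 5)        0xf
step 4: p <- p                       0xf
step 5: u <- min(1, (p // -2))       0xf
step 6: u <- (min(10, lane) % 3)     0xf

Answer: 7 steps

u: 0,1,2,0
p: 8,8,8,8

steps = 7; useful = 28; efficiency = 28/28 = 1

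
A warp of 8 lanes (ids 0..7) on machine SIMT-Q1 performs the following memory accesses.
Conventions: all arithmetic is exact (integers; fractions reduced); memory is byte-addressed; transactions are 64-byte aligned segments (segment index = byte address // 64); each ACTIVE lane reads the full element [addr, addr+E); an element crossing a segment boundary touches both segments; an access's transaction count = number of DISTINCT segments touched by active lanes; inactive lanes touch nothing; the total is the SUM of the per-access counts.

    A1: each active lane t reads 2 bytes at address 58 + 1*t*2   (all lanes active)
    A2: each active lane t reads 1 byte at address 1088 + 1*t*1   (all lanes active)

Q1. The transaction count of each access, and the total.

A1: 2 transactions
A2: 1 transaction

Answer: 2,1; total 3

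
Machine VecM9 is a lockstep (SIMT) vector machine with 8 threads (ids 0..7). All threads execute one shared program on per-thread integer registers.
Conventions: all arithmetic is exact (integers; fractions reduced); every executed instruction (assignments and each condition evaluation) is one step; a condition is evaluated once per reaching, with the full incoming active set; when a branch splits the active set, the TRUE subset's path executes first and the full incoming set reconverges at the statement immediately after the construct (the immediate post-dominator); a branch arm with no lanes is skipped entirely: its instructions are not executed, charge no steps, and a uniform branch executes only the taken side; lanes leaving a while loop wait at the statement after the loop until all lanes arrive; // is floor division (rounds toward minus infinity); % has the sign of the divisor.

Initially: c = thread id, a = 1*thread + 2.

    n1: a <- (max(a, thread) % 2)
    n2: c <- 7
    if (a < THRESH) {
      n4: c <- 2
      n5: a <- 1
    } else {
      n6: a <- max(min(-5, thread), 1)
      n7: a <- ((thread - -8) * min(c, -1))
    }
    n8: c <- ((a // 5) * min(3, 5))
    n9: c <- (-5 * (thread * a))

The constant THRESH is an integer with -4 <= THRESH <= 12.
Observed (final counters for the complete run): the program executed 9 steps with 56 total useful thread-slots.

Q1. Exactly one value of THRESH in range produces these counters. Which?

Answer: THRESH = 1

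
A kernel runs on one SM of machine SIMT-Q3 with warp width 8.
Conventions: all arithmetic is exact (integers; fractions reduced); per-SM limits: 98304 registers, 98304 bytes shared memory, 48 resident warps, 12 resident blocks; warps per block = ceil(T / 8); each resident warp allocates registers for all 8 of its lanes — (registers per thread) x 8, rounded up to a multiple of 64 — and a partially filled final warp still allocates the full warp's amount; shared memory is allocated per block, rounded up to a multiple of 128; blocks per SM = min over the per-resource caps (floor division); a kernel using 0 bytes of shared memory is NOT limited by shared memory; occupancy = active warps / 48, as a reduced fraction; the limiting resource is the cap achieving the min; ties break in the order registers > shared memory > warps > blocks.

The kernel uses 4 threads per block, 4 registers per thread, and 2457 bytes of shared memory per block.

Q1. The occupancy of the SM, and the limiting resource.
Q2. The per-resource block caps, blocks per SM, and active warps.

Answer: occupancy 1/4, limited by blocks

registers: 1536 blocks
shared memory: 38 blocks
warps: 48 blocks
blocks: 12 blocks

Answer: 12 blocks, 12 active warps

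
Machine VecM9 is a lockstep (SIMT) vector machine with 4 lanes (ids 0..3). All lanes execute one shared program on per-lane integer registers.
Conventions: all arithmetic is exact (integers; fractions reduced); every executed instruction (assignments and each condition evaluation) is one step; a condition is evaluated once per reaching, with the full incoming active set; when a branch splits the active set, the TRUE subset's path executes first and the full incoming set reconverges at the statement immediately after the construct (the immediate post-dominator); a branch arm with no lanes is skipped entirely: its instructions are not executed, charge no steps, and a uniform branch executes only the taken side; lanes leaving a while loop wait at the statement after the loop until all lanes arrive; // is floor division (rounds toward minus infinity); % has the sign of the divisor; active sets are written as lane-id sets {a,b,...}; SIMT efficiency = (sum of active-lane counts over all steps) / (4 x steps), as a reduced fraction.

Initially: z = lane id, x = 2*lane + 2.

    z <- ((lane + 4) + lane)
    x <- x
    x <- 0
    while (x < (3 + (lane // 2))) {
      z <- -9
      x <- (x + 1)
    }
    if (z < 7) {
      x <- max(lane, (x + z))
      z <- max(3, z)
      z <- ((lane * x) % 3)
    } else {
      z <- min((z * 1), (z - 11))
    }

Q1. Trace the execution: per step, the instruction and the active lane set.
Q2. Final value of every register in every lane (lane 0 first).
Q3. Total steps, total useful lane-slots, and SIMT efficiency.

step 0: z <- ((lane + 4) + lane)     {0,1,2,3}
step 1: x <- x                       {0,1,2,3}
step 2: x <- 0                       {0,1,2,3}
step 3: eval (x < (3 + (lane // 2))) {0,1,2,3}
step 4: z <- -9                      {0,1,2,3}
step 5: x <- (x + 1)                 {0,1,2,3}
step 6: eval (x < (3 + (lane // 2))) {0,1,2,3}
step 7: z <- -9                      {0,1,2,3}
step 8: x <- (x + 1)                 {0,1,2,3}
step 9: eval (x < (3 + (lane // 2))) {0,1,2,3}
step 10: z <- -9                      {0,1,2,3}
step 11: x <- (x + 1)                 {0,1,2,3}
step 12: eval (x < (3 + (lane // 2))) {0,1,2,3}
step 13: z <- -9                      {2,3}
step 14: x <- (x + 1)                 {2,3}
step 15: eval (x < (3 + (lane // 2))) {2,3}
step 16: eval (z < 7)                 {0,1,2,3}
step 17: x <- max(lane, (x + z))      {0,1,2,3}
step 18: z <- max(3, z)               {0,1,2,3}
step 19: z <- ((lane * x) % 3)        {0,1,2,3}

Answer: 20 steps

z: 0,1,1,0
x: 0,1,2,3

steps = 20; useful = 74; efficiency = 74/80 = 37/40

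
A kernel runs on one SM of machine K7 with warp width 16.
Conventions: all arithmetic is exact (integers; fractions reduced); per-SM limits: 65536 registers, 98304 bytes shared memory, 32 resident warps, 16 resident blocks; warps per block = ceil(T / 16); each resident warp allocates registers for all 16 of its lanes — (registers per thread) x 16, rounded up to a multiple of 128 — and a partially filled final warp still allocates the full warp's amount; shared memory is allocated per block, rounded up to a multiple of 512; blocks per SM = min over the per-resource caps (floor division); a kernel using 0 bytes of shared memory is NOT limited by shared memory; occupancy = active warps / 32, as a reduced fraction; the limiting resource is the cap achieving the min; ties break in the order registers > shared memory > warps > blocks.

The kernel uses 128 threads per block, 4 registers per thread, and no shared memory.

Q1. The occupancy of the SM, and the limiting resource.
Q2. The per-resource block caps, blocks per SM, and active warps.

Answer: occupancy 1, limited by warps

registers: 64 blocks
shared memory: no limit (kernel uses none)
warps: 4 blocks
blocks: 16 blocks

Answer: 4 blocks, 32 active warps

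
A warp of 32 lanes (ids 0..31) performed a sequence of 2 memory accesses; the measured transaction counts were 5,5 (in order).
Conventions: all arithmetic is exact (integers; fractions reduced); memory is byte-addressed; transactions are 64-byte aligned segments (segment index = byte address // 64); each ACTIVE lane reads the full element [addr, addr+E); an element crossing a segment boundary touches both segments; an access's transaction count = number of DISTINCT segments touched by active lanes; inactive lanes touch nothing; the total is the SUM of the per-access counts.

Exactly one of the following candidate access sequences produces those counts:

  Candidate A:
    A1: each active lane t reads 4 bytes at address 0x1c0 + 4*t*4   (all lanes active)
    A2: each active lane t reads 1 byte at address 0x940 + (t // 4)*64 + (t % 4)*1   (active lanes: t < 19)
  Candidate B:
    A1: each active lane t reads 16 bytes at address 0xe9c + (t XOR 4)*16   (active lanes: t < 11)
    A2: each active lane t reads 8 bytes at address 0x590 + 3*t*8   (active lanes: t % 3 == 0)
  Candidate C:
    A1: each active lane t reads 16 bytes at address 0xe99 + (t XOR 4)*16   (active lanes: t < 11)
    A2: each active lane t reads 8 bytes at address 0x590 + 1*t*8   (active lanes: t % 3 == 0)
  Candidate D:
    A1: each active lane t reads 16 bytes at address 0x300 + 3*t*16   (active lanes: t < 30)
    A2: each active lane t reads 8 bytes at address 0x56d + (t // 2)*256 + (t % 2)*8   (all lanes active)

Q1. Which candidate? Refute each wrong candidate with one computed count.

A: A1 gives 8 transactions, not 5
B: A2 gives 11 transactions, not 5
D: A1 gives 22 transactions, not 5
C: all counts match (5,5)

Answer: C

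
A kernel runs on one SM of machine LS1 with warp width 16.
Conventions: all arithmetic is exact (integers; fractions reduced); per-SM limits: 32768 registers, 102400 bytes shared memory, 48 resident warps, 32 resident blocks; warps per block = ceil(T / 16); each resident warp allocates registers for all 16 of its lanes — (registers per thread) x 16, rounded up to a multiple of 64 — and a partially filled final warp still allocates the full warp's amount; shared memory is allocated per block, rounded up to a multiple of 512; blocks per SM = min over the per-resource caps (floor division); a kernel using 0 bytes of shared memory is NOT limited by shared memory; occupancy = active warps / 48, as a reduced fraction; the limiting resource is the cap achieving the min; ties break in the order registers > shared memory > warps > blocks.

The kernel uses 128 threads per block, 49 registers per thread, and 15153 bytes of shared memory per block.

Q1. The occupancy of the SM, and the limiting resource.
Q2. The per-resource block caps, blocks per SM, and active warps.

Answer: occupancy 2/3, limited by registers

registers: 4 blocks
shared memory: 6 blocks
warps: 6 blocks
blocks: 32 blocks

Answer: 4 blocks, 32 active warps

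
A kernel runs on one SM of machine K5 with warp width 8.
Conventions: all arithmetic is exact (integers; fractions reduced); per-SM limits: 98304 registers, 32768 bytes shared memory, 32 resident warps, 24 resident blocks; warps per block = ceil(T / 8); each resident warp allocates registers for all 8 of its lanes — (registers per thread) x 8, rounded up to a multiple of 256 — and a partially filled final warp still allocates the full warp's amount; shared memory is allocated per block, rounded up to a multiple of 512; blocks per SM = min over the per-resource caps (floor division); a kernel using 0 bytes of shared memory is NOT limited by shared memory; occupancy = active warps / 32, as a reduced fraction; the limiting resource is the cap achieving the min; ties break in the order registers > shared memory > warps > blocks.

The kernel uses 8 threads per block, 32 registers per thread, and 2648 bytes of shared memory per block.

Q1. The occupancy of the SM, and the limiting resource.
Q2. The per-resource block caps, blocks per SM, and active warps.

Answer: occupancy 5/16, limited by shared memory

registers: 384 blocks
shared memory: 10 blocks
warps: 32 blocks
blocks: 24 blocks

Answer: 10 blocks, 10 active warps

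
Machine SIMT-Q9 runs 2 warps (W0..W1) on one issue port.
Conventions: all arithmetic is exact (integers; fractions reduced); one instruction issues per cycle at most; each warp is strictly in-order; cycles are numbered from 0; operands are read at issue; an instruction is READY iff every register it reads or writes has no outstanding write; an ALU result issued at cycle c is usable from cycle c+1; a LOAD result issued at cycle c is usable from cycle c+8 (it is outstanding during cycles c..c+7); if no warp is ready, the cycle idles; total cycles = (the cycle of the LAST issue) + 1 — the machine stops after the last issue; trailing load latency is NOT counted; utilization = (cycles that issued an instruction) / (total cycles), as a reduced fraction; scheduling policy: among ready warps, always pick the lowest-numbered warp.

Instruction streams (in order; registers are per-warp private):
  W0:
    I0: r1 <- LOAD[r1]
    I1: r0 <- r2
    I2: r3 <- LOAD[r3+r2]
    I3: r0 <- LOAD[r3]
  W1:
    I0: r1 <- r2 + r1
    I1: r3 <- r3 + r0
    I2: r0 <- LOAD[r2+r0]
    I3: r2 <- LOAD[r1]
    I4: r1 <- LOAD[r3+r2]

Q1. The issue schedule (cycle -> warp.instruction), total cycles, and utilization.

cycle 0: W0.I0
cycle 1: W0.I1
cycle 2: W0.I2
cycle 3: W1.I0
cycle 4: W1.I1
cycle 5: W1.I2
cycle 6: W1.I3
cycle 7: idle
cycle 8: idle
cycle 9: idle
cycle 10: W0.I3
cycle 11: idle
cycle 12: idle
cycle 13: idle
cycle 14: W1.I4

Answer: 15 cycles, utilization 3/5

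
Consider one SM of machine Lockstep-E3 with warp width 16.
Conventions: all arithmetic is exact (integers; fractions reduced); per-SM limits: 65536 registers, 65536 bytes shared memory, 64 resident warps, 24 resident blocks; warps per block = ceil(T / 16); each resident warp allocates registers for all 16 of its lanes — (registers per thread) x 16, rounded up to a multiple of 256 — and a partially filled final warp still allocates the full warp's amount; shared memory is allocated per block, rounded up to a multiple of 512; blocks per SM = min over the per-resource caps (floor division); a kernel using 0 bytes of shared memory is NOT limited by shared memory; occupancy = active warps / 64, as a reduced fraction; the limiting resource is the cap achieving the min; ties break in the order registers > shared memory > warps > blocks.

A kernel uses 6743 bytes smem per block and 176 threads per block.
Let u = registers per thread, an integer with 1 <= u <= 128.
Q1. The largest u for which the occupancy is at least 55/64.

Answer: u = 64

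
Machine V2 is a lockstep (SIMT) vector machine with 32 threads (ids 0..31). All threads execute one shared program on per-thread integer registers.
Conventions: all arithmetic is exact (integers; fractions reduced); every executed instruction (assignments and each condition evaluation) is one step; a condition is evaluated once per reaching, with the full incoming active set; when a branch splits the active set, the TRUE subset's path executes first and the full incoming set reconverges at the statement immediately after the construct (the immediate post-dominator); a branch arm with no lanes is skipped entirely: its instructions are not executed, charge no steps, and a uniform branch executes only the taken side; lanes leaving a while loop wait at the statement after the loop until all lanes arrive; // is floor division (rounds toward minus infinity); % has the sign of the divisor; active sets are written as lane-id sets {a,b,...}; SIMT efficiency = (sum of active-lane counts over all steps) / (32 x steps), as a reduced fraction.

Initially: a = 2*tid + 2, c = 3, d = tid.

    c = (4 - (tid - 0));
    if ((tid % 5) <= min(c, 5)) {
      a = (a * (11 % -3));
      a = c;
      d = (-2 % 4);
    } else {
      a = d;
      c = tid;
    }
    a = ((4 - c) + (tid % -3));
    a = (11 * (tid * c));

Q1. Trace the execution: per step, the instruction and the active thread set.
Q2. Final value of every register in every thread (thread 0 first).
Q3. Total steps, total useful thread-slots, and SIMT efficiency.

step 0: c <- (4 - (tid - 0))         {0,1,2,3,4,5,6,7,8,9,10,11,12,13,14,15,16,17,18,19,20,21,22,23,24,25,26,27,28,29,30,31}
step 1: eval ((tid % 5) <= min(c, 5)) {0,1,2,3,4,5,6,7,8,9,10,11,12,13,14,15,16,17,18,19,20,21,22,23,24,25,26,27,28,29,30,31}
step 2: a <- (a * (11 % -3))         {0,1,2}
step 3: a <- c                       {0,1,2}
step 4: d <- (-2 % 4)                {0,1,2}
step 5: a <- d                       {3,4,5,6,7,8,9,10,11,12,13,14,15,16,17,18,19,20,21,22,23,24,25,26,27,28,29,30,31}
step 6: c <- tid                     {3,4,5,6,7,8,9,10,11,12,13,14,15,16,17,18,19,20,21,22,23,24,25,26,27,28,29,30,31}
step 7: a <- ((4 - c) + (tid % -3))  {0,1,2,3,4,5,6,7,8,9,10,11,12,13,14,15,16,17,18,19,20,21,22,23,24,25,26,27,28,29,30,31}
step 8: a <- (11 * (tid * c))        {0,1,2,3,4,5,6,7,8,9,10,11,12,13,14,15,16,17,18,19,20,21,22,23,24,25,26,27,28,29,30,31}

Answer: 9 steps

a: 0,33,44,99,176,275,396,539,704,891,1100,1331,1584,1859,2156,2475,2816,3179,3564,3971,4400,4851,5324,5819,6336,6875,7436,8019,8624,9251,9900,10571
c: 4,3,2,3,4,5,6,7,8,9,10,11,12,13,14,15,16,17,18,19,20,21,22,23,24,25,26,27,28,29,30,31
d: 2,2,2,3,4,5,6,7,8,9,10,11,12,13,14,15,16,17,18,19,20,21,22,23,24,25,26,27,28,29,30,31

steps = 9; useful = 195; efficiency = 195/288 = 65/96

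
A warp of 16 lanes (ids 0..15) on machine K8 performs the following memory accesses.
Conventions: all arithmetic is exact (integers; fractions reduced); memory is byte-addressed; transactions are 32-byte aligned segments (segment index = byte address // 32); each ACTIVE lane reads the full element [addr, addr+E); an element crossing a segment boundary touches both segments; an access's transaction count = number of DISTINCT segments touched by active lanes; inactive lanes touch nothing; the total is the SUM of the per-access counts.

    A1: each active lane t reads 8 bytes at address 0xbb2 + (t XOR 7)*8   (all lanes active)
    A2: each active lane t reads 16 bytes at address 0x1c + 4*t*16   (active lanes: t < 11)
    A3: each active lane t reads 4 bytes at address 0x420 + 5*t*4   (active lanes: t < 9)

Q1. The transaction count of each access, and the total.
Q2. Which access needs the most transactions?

A1: 5 transactions
A2: 22 transactions
A3: 6 transactions

Answer: 5,22,6; total 33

Answer: A2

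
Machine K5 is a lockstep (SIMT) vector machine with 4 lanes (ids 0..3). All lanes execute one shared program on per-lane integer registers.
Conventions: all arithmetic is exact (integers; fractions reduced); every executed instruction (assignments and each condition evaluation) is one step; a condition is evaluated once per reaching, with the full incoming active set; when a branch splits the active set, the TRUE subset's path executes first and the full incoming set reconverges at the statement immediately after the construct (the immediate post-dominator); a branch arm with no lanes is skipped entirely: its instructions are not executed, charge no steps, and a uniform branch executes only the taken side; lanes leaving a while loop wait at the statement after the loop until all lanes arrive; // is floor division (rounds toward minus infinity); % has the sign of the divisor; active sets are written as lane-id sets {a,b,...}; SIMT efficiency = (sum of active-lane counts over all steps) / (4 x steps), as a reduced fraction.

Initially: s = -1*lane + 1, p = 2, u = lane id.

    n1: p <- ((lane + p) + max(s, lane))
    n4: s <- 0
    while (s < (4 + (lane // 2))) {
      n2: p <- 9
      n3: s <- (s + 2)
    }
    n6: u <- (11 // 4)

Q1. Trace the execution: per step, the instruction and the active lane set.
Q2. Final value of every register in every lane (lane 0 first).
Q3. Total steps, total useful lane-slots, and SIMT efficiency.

step 0: p <- ((lane + p) + max(s, lane)) {0,1,2,3}
step 1: s <- 0                       {0,1,2,3}
step 2: eval (s < (4 + (lane // 2))) {0,1,2,3}
step 3: p <- 9                       {0,1,2,3}
step 4: s <- (s + 2)                 {0,1,2,3}
step 5: eval (s < (4 + (lane // 2))) {0,1,2,3}
step 6: p <- 9                       {0,1,2,3}
step 7: s <- (s + 2)                 {0,1,2,3}
step 8: eval (s < (4 + (lane // 2))) {0,1,2,3}
step 9: p <- 9                       {2,3}
step 10: s <- (s + 2)                 {2,3}
step 11: eval (s < (4 + (lane // 2))) {2,3}
step 12: u <- (11 // 4)               {0,1,2,3}

Answer: 13 steps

s: 4,4,6,6
p: 9,9,9,9
u: 2,2,2,2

steps = 13; useful = 46; efficiency = 46/52 = 23/26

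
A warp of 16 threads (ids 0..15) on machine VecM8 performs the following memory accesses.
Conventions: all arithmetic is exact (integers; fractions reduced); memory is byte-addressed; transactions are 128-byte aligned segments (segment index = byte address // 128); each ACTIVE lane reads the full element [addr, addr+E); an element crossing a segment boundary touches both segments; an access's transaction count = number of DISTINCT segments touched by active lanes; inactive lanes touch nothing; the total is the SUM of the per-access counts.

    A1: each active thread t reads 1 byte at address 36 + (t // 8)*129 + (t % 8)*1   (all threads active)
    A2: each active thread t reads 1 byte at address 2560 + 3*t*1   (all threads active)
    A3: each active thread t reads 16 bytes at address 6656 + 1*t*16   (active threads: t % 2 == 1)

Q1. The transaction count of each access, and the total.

A1: 2 transactions
A2: 1 transaction
A3: 2 transactions

Answer: 2,1,2; total 5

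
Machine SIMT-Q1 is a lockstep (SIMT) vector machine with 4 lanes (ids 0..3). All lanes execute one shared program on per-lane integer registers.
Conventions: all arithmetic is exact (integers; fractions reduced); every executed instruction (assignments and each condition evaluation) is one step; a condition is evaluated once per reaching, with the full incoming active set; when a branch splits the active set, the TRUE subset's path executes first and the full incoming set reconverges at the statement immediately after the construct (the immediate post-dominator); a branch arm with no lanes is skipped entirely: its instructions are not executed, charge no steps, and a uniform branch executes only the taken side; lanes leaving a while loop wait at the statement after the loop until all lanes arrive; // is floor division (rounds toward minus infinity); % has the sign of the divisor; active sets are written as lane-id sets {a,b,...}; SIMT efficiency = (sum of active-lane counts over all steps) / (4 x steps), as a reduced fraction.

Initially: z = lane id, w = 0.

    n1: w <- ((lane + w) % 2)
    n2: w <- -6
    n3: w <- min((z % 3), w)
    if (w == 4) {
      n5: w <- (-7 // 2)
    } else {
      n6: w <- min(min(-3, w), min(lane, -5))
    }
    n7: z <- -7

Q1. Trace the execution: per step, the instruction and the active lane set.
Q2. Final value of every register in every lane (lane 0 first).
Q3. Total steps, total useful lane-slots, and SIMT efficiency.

step 0: w <- ((lane + w) % 2)        {0,1,2,3}
step 1: w <- -6                      {0,1,2,3}
step 2: w <- min((z % 3), w)         {0,1,2,3}
step 3: eval (w == 4)                {0,1,2,3}
step 4: w <- min(min(-3, w), min(lane, -5)) {0,1,2,3}
step 5: z <- -7                      {0,1,2,3}

Answer: 6 steps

z: -7,-7,-7,-7
w: -6,-6,-6,-6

steps = 6; useful = 24; efficiency = 24/24 = 1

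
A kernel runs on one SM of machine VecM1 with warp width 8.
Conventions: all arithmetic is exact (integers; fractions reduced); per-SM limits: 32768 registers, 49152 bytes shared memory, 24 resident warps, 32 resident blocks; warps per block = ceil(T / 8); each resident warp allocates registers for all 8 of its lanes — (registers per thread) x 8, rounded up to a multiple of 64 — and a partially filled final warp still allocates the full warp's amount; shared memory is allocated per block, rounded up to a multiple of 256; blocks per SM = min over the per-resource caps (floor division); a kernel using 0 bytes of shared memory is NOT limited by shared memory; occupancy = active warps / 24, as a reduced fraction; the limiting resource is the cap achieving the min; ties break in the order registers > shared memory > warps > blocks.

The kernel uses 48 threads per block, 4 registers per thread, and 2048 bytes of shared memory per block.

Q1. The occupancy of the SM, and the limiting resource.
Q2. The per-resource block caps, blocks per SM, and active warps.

Answer: occupancy 1, limited by warps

registers: 85 blocks
shared memory: 24 blocks
warps: 4 blocks
blocks: 32 blocks

Answer: 4 blocks, 24 active warps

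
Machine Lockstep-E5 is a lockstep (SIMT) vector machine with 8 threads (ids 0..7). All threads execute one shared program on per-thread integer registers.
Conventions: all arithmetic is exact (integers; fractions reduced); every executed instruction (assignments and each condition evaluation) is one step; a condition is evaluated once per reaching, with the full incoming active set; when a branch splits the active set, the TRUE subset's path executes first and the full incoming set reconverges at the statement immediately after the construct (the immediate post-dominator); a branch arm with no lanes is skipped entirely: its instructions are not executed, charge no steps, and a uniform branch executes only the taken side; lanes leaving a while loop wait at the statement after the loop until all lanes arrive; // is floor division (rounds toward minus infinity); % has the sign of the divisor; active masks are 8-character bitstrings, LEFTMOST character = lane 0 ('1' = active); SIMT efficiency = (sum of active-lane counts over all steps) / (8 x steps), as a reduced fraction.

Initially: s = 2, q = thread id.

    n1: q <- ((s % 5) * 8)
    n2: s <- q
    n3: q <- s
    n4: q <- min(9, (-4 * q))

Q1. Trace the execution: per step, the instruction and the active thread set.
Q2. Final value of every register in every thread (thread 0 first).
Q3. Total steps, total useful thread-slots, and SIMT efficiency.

step 0: q <- ((s % 5) * 8)           11111111
step 1: s <- q                       11111111
step 2: q <- s                       11111111
step 3: q <- min(9, (-4 * q))        11111111

Answer: 4 steps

s: 16,16,16,16,16,16,16,16
q: -64,-64,-64,-64,-64,-64,-64,-64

steps = 4; useful = 32; efficiency = 32/32 = 1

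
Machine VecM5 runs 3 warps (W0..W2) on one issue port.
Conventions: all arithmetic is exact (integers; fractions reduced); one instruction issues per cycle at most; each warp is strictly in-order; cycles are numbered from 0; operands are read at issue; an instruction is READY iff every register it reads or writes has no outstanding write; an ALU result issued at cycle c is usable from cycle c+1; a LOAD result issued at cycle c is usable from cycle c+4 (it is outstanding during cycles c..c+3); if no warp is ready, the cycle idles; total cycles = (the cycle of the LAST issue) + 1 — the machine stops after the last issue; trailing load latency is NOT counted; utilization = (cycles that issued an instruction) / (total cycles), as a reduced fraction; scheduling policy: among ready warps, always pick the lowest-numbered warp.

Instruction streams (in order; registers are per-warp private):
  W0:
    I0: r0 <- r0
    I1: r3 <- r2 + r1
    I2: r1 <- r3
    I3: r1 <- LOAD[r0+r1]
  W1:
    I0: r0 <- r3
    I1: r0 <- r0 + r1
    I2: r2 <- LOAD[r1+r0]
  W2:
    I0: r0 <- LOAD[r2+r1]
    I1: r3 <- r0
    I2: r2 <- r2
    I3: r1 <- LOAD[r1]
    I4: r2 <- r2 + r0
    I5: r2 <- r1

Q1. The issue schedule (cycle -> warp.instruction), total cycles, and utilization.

cycle 0: W0.I0
cycle 1: W0.I1
cycle 2: W0.I2
cycle 3: W0.I3
cycle 4: W1.I0
cycle 5: W1.I1
cycle 6: W1.I2
cycle 7: W2.I0
cycle 8: idle
cycle 9: idle
cycle 10: idle
cycle 11: W2.I1
cycle 12: W2.I2
cycle 13: W2.I3
cycle 14: W2.I4
cycle 15: idle
cycle 16: idle
cycle 17: W2.I5

Answer: 18 cycles, utilization 13/18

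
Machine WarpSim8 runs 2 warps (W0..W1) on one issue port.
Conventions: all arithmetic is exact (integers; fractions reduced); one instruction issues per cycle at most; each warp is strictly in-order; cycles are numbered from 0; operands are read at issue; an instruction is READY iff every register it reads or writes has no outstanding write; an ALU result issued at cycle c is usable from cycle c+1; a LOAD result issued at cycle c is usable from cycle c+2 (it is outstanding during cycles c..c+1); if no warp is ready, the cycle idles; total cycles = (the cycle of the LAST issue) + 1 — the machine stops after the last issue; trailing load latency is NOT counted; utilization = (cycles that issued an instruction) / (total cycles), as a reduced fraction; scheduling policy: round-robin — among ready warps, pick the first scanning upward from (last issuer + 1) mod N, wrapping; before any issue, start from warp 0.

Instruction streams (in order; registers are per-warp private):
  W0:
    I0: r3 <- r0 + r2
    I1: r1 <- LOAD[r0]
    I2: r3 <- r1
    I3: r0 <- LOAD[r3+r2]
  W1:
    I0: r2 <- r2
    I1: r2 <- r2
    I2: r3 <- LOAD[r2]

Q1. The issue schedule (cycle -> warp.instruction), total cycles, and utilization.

cycle 0: W0.I0
cycle 1: W1.I0
cycle 2: W0.I1
cycle 3: W1.I1
cycle 4: W0.I2
cycle 5: W1.I2
cycle 6: W0.I3

Answer: 7 cycles, utilization 1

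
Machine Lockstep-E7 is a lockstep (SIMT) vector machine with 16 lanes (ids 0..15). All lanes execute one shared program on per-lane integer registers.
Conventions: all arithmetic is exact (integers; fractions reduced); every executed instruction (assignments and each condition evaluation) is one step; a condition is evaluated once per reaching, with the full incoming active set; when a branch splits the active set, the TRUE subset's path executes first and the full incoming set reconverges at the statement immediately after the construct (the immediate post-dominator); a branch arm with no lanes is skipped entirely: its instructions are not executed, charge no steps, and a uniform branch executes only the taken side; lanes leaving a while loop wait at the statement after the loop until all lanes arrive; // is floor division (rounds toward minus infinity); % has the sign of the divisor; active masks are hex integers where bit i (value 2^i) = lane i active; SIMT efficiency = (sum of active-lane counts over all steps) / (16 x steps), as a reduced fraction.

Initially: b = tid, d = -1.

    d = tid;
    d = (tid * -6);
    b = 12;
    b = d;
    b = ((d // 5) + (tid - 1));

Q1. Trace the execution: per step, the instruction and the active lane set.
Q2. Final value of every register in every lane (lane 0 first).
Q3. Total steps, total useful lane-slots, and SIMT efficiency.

step 0: d <- tid                     0xffff
step 1: d <- (tid * -6)              0xffff
step 2: b <- 12                      0xffff
step 3: b <- d                       0xffff
step 4: b <- ((d // 5) + (tid - 1))  0xffff

Answer: 5 steps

b: -1,-2,-2,-2,-2,-2,-3,-3,-3,-3,-3,-4,-4,-4,-4,-4
d: 0,-6,-12,-18,-24,-30,-36,-42,-48,-54,-60,-66,-72,-78,-84,-90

steps = 5; useful = 80; efficiency = 80/80 = 1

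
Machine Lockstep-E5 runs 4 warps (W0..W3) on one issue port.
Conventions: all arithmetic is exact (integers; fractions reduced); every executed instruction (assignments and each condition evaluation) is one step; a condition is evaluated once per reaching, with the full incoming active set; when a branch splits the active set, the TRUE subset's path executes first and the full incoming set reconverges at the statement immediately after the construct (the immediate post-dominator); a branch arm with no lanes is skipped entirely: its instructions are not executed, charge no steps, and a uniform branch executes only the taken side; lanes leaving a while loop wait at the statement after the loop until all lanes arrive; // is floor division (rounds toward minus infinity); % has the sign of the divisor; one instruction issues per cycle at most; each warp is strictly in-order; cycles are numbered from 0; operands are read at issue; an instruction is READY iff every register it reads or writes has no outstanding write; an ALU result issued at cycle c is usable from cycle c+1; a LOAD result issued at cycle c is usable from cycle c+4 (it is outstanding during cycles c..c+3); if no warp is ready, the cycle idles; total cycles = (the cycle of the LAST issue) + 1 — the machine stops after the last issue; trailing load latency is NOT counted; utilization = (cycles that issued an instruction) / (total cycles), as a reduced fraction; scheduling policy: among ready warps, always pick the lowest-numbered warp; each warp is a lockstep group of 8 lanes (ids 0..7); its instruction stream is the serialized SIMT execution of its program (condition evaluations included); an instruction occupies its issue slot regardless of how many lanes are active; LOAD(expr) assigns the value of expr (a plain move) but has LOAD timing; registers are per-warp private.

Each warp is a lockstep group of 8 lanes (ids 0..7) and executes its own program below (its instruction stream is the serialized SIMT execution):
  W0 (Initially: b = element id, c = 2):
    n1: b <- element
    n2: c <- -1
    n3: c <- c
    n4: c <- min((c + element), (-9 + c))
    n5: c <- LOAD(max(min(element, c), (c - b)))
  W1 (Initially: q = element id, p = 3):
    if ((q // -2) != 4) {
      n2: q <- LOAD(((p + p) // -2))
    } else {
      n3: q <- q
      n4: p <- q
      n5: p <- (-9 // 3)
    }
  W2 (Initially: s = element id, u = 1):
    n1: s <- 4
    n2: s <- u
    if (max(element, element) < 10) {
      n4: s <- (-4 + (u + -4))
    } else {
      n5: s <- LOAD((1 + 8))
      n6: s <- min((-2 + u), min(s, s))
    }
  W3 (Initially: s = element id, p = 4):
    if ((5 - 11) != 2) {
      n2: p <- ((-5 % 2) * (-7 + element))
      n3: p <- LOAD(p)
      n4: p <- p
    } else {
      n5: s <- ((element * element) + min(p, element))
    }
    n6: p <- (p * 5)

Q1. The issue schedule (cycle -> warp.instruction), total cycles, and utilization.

cycle 0: W0.I0
cycle 1: W0.I1
cycle 2: W0.I2
cycle 3: W0.I3
cycle 4: W0.I4
cycle 5: W1.I0
cycle 6: W1.I1
cycle 7: W2.I0
cycle 8: W2.I1
cycle 9: W2.I2
cycle 10: W2.I3
cycle 11: W3.I0
cycle 12: W3.I1
cycle 13: W3.I2
cycle 14: idle
cycle 15: idle
cycle 16: idle
cycle 17: W3.I3
cycle 18: W3.I4

Answer: 19 cycles, utilization 16/19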